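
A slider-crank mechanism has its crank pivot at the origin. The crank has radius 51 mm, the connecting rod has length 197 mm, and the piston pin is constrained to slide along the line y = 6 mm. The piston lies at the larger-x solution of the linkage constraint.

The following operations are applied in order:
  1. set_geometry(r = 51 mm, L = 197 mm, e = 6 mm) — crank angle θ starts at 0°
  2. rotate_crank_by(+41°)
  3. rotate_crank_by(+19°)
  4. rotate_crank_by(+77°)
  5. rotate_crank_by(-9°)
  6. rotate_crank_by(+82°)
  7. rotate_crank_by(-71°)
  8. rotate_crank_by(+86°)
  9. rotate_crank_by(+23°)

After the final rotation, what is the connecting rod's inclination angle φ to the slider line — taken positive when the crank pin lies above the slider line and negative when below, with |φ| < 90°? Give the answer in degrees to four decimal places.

-15.6934

set_geometry: r = 51 mm, L = 197 mm, e = 6 mm; θ ← 0°
rotate_crank_by(+41°): θ ← 0° +41° = 41°
rotate_crank_by(+19°): θ ← 41° +19° = 60°
rotate_crank_by(+77°): θ ← 60° +77° = 137°
rotate_crank_by(-9°): θ ← 137° -9° = 128°
rotate_crank_by(+82°): θ ← 128° +82° = 210°
rotate_crank_by(-71°): θ ← 210° -71° = 139°
rotate_crank_by(+86°): θ ← 139° +86° = 225°
rotate_crank_by(+23°): θ ← 225° +23° = 248°
crank pin P = (r cos θ, r sin θ) = (-19.104936, -47.286377)
h = r sin θ − e = -47.286377 − 6 = -53.286377
sin φ = h / L = -53.286377 / 197 = -0.27048922
φ = arcsin(-0.27048922) = -15.693380°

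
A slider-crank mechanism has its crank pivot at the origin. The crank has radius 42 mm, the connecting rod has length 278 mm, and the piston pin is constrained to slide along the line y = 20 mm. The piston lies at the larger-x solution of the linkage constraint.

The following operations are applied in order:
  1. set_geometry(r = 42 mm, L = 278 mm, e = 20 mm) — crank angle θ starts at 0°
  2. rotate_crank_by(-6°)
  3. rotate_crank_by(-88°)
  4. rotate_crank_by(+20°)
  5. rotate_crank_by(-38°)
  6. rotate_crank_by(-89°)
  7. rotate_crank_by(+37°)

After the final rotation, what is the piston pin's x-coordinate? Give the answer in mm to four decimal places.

235.8279

set_geometry: r = 42 mm, L = 278 mm, e = 20 mm; θ ← 0°
rotate_crank_by(-6°): θ ← 0° -6° = -6°
rotate_crank_by(-88°): θ ← -6° -88° = -94°
rotate_crank_by(+20°): θ ← -94° +20° = -74°
rotate_crank_by(-38°): θ ← -74° -38° = -112°
rotate_crank_by(-89°): θ ← -112° -89° = -201°
rotate_crank_by(+37°): θ ← -201° +37° = -164°
crank pin P = (r cos θ, r sin θ) = (-40.372991, -11.576769)
h = r sin θ − e = -11.576769 − 20 = -31.576769
x = r cos θ + √(L² − h²) = -40.372991 + √(77284.0 − 997.0923) = -40.372991 + 276.200847 = 235.827855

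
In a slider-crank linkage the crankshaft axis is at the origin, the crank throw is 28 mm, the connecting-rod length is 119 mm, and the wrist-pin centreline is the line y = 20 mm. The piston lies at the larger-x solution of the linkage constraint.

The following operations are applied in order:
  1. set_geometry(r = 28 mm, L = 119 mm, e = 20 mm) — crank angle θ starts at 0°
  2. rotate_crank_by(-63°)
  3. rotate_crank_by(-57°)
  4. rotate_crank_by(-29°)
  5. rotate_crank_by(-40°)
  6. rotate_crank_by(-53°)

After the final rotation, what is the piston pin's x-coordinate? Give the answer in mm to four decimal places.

set_geometry: r = 28 mm, L = 119 mm, e = 20 mm; θ ← 0°
rotate_crank_by(-63°): θ ← 0° -63° = -63°
rotate_crank_by(-57°): θ ← -63° -57° = -120°
rotate_crank_by(-29°): θ ← -120° -29° = -149°
rotate_crank_by(-40°): θ ← -149° -40° = -189°
rotate_crank_by(-53°): θ ← -189° -53° = -242°
crank pin P = (r cos θ, r sin θ) = (-13.145204, 24.722533)
h = r sin θ − e = 24.722533 − 20 = 4.722533
x = r cos θ + √(L² − h²) = -13.145204 + √(14161.0 − 22.3023) = -13.145204 + 118.906256 = 105.761052

105.7611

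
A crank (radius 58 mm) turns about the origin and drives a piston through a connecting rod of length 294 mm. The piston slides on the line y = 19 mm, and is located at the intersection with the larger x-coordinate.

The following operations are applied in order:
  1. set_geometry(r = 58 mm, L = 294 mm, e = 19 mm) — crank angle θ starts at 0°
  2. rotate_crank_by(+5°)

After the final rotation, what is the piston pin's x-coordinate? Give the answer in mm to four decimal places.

set_geometry: r = 58 mm, L = 294 mm, e = 19 mm; θ ← 0°
rotate_crank_by(+5°): θ ← 0° +5° = 5°
crank pin P = (r cos θ, r sin θ) = (57.779292, 5.055033)
h = r sin θ − e = 5.055033 − 19 = -13.944967
x = r cos θ + √(L² − h²) = 57.779292 + √(86436.0 − 194.4621) = 57.779292 + 293.669096 = 351.448388

351.4484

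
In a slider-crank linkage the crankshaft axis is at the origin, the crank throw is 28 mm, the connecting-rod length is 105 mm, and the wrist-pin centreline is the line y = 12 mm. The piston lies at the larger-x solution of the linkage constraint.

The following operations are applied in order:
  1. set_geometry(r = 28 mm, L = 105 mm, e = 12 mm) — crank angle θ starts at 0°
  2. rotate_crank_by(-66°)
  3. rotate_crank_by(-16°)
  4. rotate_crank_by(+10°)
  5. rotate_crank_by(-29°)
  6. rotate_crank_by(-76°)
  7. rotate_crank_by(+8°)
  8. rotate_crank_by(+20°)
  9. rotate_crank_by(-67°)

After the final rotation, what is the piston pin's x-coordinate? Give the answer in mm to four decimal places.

82.2528

set_geometry: r = 28 mm, L = 105 mm, e = 12 mm; θ ← 0°
rotate_crank_by(-66°): θ ← 0° -66° = -66°
rotate_crank_by(-16°): θ ← -66° -16° = -82°
rotate_crank_by(+10°): θ ← -82° +10° = -72°
rotate_crank_by(-29°): θ ← -72° -29° = -101°
rotate_crank_by(-76°): θ ← -101° -76° = -177°
rotate_crank_by(+8°): θ ← -177° +8° = -169°
rotate_crank_by(+20°): θ ← -169° +20° = -149°
rotate_crank_by(-67°): θ ← -149° -67° = -216°
crank pin P = (r cos θ, r sin θ) = (-22.652476, 16.457987)
h = r sin θ − e = 16.457987 − 12 = 4.457987
x = r cos θ + √(L² − h²) = -22.652476 + √(11025.0 − 19.8736) = -22.652476 + 104.905321 = 82.252845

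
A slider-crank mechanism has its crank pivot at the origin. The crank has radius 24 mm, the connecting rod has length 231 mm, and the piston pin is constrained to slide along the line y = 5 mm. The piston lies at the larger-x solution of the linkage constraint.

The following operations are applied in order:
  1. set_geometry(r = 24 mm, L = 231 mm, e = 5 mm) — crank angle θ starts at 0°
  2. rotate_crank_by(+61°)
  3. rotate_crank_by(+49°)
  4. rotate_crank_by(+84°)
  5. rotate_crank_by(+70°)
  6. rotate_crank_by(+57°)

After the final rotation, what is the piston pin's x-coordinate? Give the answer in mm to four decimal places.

set_geometry: r = 24 mm, L = 231 mm, e = 5 mm; θ ← 0°
rotate_crank_by(+61°): θ ← 0° +61° = 61°
rotate_crank_by(+49°): θ ← 61° +49° = 110°
rotate_crank_by(+84°): θ ← 110° +84° = 194°
rotate_crank_by(+70°): θ ← 194° +70° = 264°
rotate_crank_by(+57°): θ ← 264° +57° = 321°
crank pin P = (r cos θ, r sin θ) = (18.651503, -15.103689)
h = r sin θ − e = -15.103689 − 5 = -20.103689
x = r cos θ + √(L² − h²) = 18.651503 + √(53361.0 − 404.1583) = 18.651503 + 230.123536 = 248.775039

248.7750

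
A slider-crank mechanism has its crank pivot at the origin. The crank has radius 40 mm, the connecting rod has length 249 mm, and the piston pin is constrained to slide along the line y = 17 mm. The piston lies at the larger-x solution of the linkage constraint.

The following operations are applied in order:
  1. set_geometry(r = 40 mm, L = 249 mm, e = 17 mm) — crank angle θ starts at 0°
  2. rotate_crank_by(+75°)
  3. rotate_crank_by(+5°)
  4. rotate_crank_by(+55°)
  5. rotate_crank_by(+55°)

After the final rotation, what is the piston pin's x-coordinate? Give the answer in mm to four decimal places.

set_geometry: r = 40 mm, L = 249 mm, e = 17 mm; θ ← 0°
rotate_crank_by(+75°): θ ← 0° +75° = 75°
rotate_crank_by(+5°): θ ← 75° +5° = 80°
rotate_crank_by(+55°): θ ← 80° +55° = 135°
rotate_crank_by(+55°): θ ← 135° +55° = 190°
crank pin P = (r cos θ, r sin θ) = (-39.392310, -6.945927)
h = r sin θ − e = -6.945927 − 17 = -23.945927
x = r cos θ + √(L² − h²) = -39.392310 + √(62001.0 − 573.4074) = -39.392310 + 247.845905 = 208.453595

208.4536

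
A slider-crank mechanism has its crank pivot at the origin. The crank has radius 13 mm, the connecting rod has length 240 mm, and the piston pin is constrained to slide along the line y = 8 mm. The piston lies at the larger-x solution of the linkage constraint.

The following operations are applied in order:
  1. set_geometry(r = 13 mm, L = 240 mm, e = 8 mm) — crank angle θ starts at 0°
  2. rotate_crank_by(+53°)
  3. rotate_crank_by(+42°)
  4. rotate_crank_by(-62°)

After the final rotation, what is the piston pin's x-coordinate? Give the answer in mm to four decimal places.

250.9010

set_geometry: r = 13 mm, L = 240 mm, e = 8 mm; θ ← 0°
rotate_crank_by(+53°): θ ← 0° +53° = 53°
rotate_crank_by(+42°): θ ← 53° +42° = 95°
rotate_crank_by(-62°): θ ← 95° -62° = 33°
crank pin P = (r cos θ, r sin θ) = (10.902717, 7.080307)
h = r sin θ − e = 7.080307 − 8 = -0.919693
x = r cos θ + √(L² − h²) = 10.902717 + √(57600.0 − 0.8458) = 10.902717 + 239.998238 = 250.900955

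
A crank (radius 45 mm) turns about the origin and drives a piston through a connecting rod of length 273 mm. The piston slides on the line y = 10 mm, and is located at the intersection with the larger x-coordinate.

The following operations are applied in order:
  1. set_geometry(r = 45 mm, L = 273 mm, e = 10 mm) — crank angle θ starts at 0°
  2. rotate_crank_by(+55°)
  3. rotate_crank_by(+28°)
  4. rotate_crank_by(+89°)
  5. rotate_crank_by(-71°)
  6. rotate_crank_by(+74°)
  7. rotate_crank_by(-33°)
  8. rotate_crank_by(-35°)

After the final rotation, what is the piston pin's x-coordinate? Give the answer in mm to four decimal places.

257.8373

set_geometry: r = 45 mm, L = 273 mm, e = 10 mm; θ ← 0°
rotate_crank_by(+55°): θ ← 0° +55° = 55°
rotate_crank_by(+28°): θ ← 55° +28° = 83°
rotate_crank_by(+89°): θ ← 83° +89° = 172°
rotate_crank_by(-71°): θ ← 172° -71° = 101°
rotate_crank_by(+74°): θ ← 101° +74° = 175°
rotate_crank_by(-33°): θ ← 175° -33° = 142°
rotate_crank_by(-35°): θ ← 142° -35° = 107°
crank pin P = (r cos θ, r sin θ) = (-13.156727, 43.033714)
h = r sin θ − e = 43.033714 − 10 = 33.033714
x = r cos θ + √(L² − h²) = -13.156727 + √(74529.0 − 1091.2263) = -13.156727 + 270.994047 = 257.837321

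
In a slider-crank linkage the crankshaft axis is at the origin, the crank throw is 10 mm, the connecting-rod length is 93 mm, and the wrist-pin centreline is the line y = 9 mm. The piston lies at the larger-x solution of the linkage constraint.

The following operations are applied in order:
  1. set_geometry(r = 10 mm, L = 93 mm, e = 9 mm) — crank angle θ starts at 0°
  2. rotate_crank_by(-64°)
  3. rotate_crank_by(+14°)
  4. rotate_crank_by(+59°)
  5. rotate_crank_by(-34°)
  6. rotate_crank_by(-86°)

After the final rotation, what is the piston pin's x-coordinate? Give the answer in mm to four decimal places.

set_geometry: r = 10 mm, L = 93 mm, e = 9 mm; θ ← 0°
rotate_crank_by(-64°): θ ← 0° -64° = -64°
rotate_crank_by(+14°): θ ← -64° +14° = -50°
rotate_crank_by(+59°): θ ← -50° +59° = 9°
rotate_crank_by(-34°): θ ← 9° -34° = -25°
rotate_crank_by(-86°): θ ← -25° -86° = -111°
crank pin P = (r cos θ, r sin θ) = (-3.583679, -9.335804)
h = r sin θ − e = -9.335804 − 9 = -18.335804
x = r cos θ + √(L² − h²) = -3.583679 + √(8649.0 − 336.2017) = -3.583679 + 91.174548 = 87.590869

87.5909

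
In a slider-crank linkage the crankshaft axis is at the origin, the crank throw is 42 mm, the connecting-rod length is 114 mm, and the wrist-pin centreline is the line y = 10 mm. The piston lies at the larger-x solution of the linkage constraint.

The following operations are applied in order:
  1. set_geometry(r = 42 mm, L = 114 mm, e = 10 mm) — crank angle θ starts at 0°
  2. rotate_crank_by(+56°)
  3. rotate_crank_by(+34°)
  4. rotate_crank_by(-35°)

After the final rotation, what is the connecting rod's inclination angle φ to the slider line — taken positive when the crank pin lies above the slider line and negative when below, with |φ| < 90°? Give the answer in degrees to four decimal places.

set_geometry: r = 42 mm, L = 114 mm, e = 10 mm; θ ← 0°
rotate_crank_by(+56°): θ ← 0° +56° = 56°
rotate_crank_by(+34°): θ ← 56° +34° = 90°
rotate_crank_by(-35°): θ ← 90° -35° = 55°
crank pin P = (r cos θ, r sin θ) = (24.090210, 34.404386)
h = r sin θ − e = 34.404386 − 10 = 24.404386
sin φ = h / L = 24.404386 / 114 = 0.21407356
φ = arcsin(0.21407356) = 12.361181°

12.3612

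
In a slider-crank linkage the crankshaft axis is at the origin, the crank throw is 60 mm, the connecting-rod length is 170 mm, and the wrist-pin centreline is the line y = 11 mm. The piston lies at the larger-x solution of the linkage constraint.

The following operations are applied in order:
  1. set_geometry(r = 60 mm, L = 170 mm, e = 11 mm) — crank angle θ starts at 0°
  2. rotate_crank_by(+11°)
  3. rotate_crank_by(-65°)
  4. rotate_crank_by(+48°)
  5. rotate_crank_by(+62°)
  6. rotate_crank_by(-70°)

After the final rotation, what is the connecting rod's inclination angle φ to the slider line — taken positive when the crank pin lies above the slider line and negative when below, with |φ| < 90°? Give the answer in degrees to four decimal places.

-8.6321

set_geometry: r = 60 mm, L = 170 mm, e = 11 mm; θ ← 0°
rotate_crank_by(+11°): θ ← 0° +11° = 11°
rotate_crank_by(-65°): θ ← 11° -65° = -54°
rotate_crank_by(+48°): θ ← -54° +48° = -6°
rotate_crank_by(+62°): θ ← -6° +62° = 56°
rotate_crank_by(-70°): θ ← 56° -70° = -14°
crank pin P = (r cos θ, r sin θ) = (58.217744, -14.515314)
h = r sin θ − e = -14.515314 − 11 = -25.515314
sin φ = h / L = -25.515314 / 170 = -0.15009008
φ = arcsin(-0.15009008) = -8.632147°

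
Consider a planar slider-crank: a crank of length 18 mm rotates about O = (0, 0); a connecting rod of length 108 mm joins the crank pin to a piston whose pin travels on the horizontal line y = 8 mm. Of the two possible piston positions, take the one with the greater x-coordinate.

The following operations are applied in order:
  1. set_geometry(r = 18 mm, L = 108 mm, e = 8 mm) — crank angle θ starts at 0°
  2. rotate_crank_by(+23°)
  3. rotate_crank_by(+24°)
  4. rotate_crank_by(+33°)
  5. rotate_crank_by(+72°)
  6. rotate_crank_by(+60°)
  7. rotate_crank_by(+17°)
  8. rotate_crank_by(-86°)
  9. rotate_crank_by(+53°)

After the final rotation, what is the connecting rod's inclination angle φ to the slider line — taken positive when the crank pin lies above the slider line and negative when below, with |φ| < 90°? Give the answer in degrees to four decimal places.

-6.8929

set_geometry: r = 18 mm, L = 108 mm, e = 8 mm; θ ← 0°
rotate_crank_by(+23°): θ ← 0° +23° = 23°
rotate_crank_by(+24°): θ ← 23° +24° = 47°
rotate_crank_by(+33°): θ ← 47° +33° = 80°
rotate_crank_by(+72°): θ ← 80° +72° = 152°
rotate_crank_by(+60°): θ ← 152° +60° = 212°
rotate_crank_by(+17°): θ ← 212° +17° = 229°
rotate_crank_by(-86°): θ ← 229° -86° = 143°
rotate_crank_by(+53°): θ ← 143° +53° = 196°
crank pin P = (r cos θ, r sin θ) = (-17.302711, -4.961472)
h = r sin θ − e = -4.961472 − 8 = -12.961472
sin φ = h / L = -12.961472 / 108 = -0.12001363
φ = arcsin(-0.12001363) = -6.892889°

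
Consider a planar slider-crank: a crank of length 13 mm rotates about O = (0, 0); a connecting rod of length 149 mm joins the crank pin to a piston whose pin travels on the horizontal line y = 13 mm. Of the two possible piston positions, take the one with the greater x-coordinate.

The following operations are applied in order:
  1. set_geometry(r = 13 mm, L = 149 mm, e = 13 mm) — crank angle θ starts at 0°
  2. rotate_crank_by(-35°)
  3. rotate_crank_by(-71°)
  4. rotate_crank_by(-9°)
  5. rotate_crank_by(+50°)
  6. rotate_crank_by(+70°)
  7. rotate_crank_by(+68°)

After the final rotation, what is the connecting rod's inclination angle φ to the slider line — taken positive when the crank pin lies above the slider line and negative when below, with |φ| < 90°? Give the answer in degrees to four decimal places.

set_geometry: r = 13 mm, L = 149 mm, e = 13 mm; θ ← 0°
rotate_crank_by(-35°): θ ← 0° -35° = -35°
rotate_crank_by(-71°): θ ← -35° -71° = -106°
rotate_crank_by(-9°): θ ← -106° -9° = -115°
rotate_crank_by(+50°): θ ← -115° +50° = -65°
rotate_crank_by(+70°): θ ← -65° +70° = 5°
rotate_crank_by(+68°): θ ← 5° +68° = 73°
crank pin P = (r cos θ, r sin θ) = (3.800832, 12.431962)
h = r sin θ − e = 12.431962 − 13 = -0.568038
sin φ = h / L = -0.568038 / 149 = -0.00381234
φ = arcsin(-0.00381234) = -0.218431°

-0.2184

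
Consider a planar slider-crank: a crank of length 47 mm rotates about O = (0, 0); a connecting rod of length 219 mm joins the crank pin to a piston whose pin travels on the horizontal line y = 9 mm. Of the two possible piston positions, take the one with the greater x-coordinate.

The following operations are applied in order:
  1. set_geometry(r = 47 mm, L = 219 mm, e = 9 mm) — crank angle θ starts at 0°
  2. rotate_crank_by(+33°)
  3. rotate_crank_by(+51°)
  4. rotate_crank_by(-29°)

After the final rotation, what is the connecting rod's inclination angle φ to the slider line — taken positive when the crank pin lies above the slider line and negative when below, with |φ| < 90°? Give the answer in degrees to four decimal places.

7.7415

set_geometry: r = 47 mm, L = 219 mm, e = 9 mm; θ ← 0°
rotate_crank_by(+33°): θ ← 0° +33° = 33°
rotate_crank_by(+51°): θ ← 33° +51° = 84°
rotate_crank_by(-29°): θ ← 84° -29° = 55°
crank pin P = (r cos θ, r sin θ) = (26.958093, 38.500146)
h = r sin θ − e = 38.500146 − 9 = 29.500146
sin φ = h / L = 29.500146 / 219 = 0.13470386
φ = arcsin(0.13470386) = 7.741496°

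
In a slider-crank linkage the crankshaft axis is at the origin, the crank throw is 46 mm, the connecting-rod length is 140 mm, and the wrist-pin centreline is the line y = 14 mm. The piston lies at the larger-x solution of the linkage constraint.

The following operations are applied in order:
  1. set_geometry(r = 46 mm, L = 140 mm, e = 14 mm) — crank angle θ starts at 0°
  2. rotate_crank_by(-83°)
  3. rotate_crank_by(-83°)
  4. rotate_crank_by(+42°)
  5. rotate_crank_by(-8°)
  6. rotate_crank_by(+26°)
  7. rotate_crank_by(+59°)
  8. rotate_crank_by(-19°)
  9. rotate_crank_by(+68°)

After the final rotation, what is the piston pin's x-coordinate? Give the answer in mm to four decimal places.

185.4222

set_geometry: r = 46 mm, L = 140 mm, e = 14 mm; θ ← 0°
rotate_crank_by(-83°): θ ← 0° -83° = -83°
rotate_crank_by(-83°): θ ← -83° -83° = -166°
rotate_crank_by(+42°): θ ← -166° +42° = -124°
rotate_crank_by(-8°): θ ← -124° -8° = -132°
rotate_crank_by(+26°): θ ← -132° +26° = -106°
rotate_crank_by(+59°): θ ← -106° +59° = -47°
rotate_crank_by(-19°): θ ← -47° -19° = -66°
rotate_crank_by(+68°): θ ← -66° +68° = 2°
crank pin P = (r cos θ, r sin θ) = (45.971978, 1.605377)
h = r sin θ − e = 1.605377 − 14 = -12.394623
x = r cos θ + √(L² − h²) = 45.971978 + √(19600.0 − 153.6267) = 45.971978 + 139.450254 = 185.422232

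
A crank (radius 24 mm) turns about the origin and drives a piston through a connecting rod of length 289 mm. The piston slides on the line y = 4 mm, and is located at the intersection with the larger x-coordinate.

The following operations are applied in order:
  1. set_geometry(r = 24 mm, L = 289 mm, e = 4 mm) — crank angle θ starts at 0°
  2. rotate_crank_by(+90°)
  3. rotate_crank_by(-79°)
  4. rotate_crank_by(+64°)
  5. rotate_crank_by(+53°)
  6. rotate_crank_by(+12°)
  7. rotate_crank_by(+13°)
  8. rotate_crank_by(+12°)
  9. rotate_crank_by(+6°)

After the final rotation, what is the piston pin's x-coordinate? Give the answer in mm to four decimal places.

265.2954

set_geometry: r = 24 mm, L = 289 mm, e = 4 mm; θ ← 0°
rotate_crank_by(+90°): θ ← 0° +90° = 90°
rotate_crank_by(-79°): θ ← 90° -79° = 11°
rotate_crank_by(+64°): θ ← 11° +64° = 75°
rotate_crank_by(+53°): θ ← 75° +53° = 128°
rotate_crank_by(+12°): θ ← 128° +12° = 140°
rotate_crank_by(+13°): θ ← 140° +13° = 153°
rotate_crank_by(+12°): θ ← 153° +12° = 165°
rotate_crank_by(+6°): θ ← 165° +6° = 171°
crank pin P = (r cos θ, r sin θ) = (-23.704520, 3.754427)
h = r sin θ − e = 3.754427 − 4 = -0.245573
x = r cos θ + √(L² − h²) = -23.704520 + √(83521.0 − 0.0603) = -23.704520 + 288.999896 = 265.295375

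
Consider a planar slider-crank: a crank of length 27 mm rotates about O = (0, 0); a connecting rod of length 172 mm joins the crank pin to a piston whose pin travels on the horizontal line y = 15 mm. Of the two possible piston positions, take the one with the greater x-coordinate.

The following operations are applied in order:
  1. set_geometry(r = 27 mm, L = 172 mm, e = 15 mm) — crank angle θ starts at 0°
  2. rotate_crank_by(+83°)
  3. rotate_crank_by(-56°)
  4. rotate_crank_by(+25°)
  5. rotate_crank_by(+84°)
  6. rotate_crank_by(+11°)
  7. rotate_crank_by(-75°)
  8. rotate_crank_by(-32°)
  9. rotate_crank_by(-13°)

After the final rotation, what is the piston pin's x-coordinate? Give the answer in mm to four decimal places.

set_geometry: r = 27 mm, L = 172 mm, e = 15 mm; θ ← 0°
rotate_crank_by(+83°): θ ← 0° +83° = 83°
rotate_crank_by(-56°): θ ← 83° -56° = 27°
rotate_crank_by(+25°): θ ← 27° +25° = 52°
rotate_crank_by(+84°): θ ← 52° +84° = 136°
rotate_crank_by(+11°): θ ← 136° +11° = 147°
rotate_crank_by(-75°): θ ← 147° -75° = 72°
rotate_crank_by(-32°): θ ← 72° -32° = 40°
rotate_crank_by(-13°): θ ← 40° -13° = 27°
crank pin P = (r cos θ, r sin θ) = (24.057176, 12.257743)
h = r sin θ − e = 12.257743 − 15 = -2.742257
x = r cos θ + √(L² − h²) = 24.057176 + √(29584.0 − 7.5200) = 24.057176 + 171.978138 = 196.035314

196.0353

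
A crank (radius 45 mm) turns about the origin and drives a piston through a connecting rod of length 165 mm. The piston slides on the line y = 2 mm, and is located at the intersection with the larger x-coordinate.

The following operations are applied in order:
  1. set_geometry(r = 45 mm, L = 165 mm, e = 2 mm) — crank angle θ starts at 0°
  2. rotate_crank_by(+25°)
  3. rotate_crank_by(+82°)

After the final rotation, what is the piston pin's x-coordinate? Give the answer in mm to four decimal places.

set_geometry: r = 45 mm, L = 165 mm, e = 2 mm; θ ← 0°
rotate_crank_by(+25°): θ ← 0° +25° = 25°
rotate_crank_by(+82°): θ ← 25° +82° = 107°
crank pin P = (r cos θ, r sin θ) = (-13.156727, 43.033714)
h = r sin θ − e = 43.033714 − 2 = 41.033714
x = r cos θ + √(L² − h²) = -13.156727 + √(27225.0 − 1683.7657) = -13.156727 + 159.816252 = 146.659525

146.6595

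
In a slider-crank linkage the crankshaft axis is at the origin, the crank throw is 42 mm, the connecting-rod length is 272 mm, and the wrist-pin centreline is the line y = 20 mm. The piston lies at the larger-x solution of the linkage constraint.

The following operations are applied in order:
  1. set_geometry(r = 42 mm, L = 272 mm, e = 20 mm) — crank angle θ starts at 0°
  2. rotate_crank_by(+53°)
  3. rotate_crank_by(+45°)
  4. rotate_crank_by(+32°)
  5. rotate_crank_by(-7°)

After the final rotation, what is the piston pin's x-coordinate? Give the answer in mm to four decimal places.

set_geometry: r = 42 mm, L = 272 mm, e = 20 mm; θ ← 0°
rotate_crank_by(+53°): θ ← 0° +53° = 53°
rotate_crank_by(+45°): θ ← 53° +45° = 98°
rotate_crank_by(+32°): θ ← 98° +32° = 130°
rotate_crank_by(-7°): θ ← 130° -7° = 123°
crank pin P = (r cos θ, r sin θ) = (-22.874839, 35.224164)
h = r sin θ − e = 35.224164 − 20 = 15.224164
x = r cos θ + √(L² − h²) = -22.874839 + √(73984.0 − 231.7752) = -22.874839 + 271.573609 = 248.698769

248.6988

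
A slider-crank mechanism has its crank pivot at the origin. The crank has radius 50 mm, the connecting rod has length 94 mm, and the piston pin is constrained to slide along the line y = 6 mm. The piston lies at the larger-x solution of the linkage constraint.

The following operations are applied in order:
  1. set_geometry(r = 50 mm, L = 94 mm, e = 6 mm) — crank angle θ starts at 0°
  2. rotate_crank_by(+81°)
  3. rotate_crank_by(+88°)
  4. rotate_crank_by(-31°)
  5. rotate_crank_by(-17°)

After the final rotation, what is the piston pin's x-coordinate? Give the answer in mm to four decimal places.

60.7204

set_geometry: r = 50 mm, L = 94 mm, e = 6 mm; θ ← 0°
rotate_crank_by(+81°): θ ← 0° +81° = 81°
rotate_crank_by(+88°): θ ← 81° +88° = 169°
rotate_crank_by(-31°): θ ← 169° -31° = 138°
rotate_crank_by(-17°): θ ← 138° -17° = 121°
crank pin P = (r cos θ, r sin θ) = (-25.751904, 42.858365)
h = r sin θ − e = 42.858365 − 6 = 36.858365
x = r cos θ + √(L² − h²) = -25.751904 + √(8836.0 − 1358.5391) = -25.751904 + 86.472313 = 60.720409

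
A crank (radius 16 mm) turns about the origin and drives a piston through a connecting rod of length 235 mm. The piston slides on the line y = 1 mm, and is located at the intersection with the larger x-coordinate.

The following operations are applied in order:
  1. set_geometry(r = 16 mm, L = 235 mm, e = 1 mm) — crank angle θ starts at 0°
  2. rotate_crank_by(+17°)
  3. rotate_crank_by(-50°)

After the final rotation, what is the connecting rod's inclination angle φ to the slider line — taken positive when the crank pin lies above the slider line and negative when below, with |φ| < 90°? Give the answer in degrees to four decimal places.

-2.3691

set_geometry: r = 16 mm, L = 235 mm, e = 1 mm; θ ← 0°
rotate_crank_by(+17°): θ ← 0° +17° = 17°
rotate_crank_by(-50°): θ ← 17° -50° = -33°
crank pin P = (r cos θ, r sin θ) = (13.418729, -8.714225)
h = r sin θ − e = -8.714225 − 1 = -9.714225
sin φ = h / L = -9.714225 / 235 = -0.04133713
φ = arcsin(-0.04133713) = -2.369118°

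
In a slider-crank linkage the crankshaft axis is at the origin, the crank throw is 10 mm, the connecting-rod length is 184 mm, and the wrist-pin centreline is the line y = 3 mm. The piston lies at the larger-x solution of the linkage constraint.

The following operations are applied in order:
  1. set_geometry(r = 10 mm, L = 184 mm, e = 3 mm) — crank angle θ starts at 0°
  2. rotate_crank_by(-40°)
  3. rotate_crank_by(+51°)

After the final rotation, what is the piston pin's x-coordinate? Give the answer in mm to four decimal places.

193.8130

set_geometry: r = 10 mm, L = 184 mm, e = 3 mm; θ ← 0°
rotate_crank_by(-40°): θ ← 0° -40° = -40°
rotate_crank_by(+51°): θ ← -40° +51° = 11°
crank pin P = (r cos θ, r sin θ) = (9.816272, 1.908090)
h = r sin θ − e = 1.908090 − 3 = -1.091910
x = r cos θ + √(L² − h²) = 9.816272 + √(33856.0 − 1.1923) = 9.816272 + 183.996760 = 193.813032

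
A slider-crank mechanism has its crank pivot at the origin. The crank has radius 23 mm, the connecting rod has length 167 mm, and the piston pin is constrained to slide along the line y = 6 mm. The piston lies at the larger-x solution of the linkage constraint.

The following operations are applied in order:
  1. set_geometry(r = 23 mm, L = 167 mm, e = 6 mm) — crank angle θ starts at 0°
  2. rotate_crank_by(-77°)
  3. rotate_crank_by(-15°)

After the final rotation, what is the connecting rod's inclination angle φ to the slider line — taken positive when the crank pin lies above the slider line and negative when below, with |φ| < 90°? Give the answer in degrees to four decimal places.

set_geometry: r = 23 mm, L = 167 mm, e = 6 mm; θ ← 0°
rotate_crank_by(-77°): θ ← 0° -77° = -77°
rotate_crank_by(-15°): θ ← -77° -15° = -92°
crank pin P = (r cos θ, r sin θ) = (-0.802688, -22.985989)
h = r sin θ − e = -22.985989 − 6 = -28.985989
sin φ = h / L = -28.985989 / 167 = -0.17356880
φ = arcsin(-0.17356880) = -9.995382°

-9.9954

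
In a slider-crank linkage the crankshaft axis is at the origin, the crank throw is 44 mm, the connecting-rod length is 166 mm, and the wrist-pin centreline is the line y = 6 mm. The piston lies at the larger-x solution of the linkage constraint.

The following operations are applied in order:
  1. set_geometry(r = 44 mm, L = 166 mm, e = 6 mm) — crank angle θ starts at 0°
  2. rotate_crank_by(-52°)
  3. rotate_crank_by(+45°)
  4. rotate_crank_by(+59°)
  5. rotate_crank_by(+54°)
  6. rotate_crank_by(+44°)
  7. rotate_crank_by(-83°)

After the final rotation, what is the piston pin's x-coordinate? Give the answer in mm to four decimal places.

179.5670

set_geometry: r = 44 mm, L = 166 mm, e = 6 mm; θ ← 0°
rotate_crank_by(-52°): θ ← 0° -52° = -52°
rotate_crank_by(+45°): θ ← -52° +45° = -7°
rotate_crank_by(+59°): θ ← -7° +59° = 52°
rotate_crank_by(+54°): θ ← 52° +54° = 106°
rotate_crank_by(+44°): θ ← 106° +44° = 150°
rotate_crank_by(-83°): θ ← 150° -83° = 67°
crank pin P = (r cos θ, r sin θ) = (17.192170, 40.502214)
h = r sin θ − e = 40.502214 − 6 = 34.502214
x = r cos θ + √(L² − h²) = 17.192170 + √(27556.0 − 1190.4027) = 17.192170 + 162.374866 = 179.567036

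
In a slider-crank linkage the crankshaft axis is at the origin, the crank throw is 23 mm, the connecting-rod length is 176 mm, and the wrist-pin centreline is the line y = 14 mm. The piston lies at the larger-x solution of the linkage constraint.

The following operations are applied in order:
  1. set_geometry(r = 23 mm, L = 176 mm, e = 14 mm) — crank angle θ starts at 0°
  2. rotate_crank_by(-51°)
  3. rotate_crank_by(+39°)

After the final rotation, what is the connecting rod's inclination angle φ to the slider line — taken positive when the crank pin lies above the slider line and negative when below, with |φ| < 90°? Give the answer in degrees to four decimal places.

set_geometry: r = 23 mm, L = 176 mm, e = 14 mm; θ ← 0°
rotate_crank_by(-51°): θ ← 0° -51° = -51°
rotate_crank_by(+39°): θ ← -51° +39° = -12°
crank pin P = (r cos θ, r sin θ) = (22.497395, -4.781969)
h = r sin θ − e = -4.781969 − 14 = -18.781969
sin φ = h / L = -18.781969 / 176 = -0.10671573
φ = arcsin(-0.10671573) = -6.126026°

-6.1260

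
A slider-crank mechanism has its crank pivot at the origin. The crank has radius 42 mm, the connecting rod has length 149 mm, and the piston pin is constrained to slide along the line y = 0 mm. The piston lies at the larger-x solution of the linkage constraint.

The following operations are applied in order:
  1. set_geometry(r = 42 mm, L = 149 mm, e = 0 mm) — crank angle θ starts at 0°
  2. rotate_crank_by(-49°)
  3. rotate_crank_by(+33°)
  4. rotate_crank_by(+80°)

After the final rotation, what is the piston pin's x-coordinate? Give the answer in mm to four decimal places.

set_geometry: r = 42 mm, L = 149 mm, e = 0 mm; θ ← 0°
rotate_crank_by(-49°): θ ← 0° -49° = -49°
rotate_crank_by(+33°): θ ← -49° +33° = -16°
rotate_crank_by(+80°): θ ← -16° +80° = 64°
crank pin P = (r cos θ, r sin θ) = (18.411588, 37.749350)
h = r sin θ − e = 37.749350 − 0 = 37.749350
x = r cos θ + √(L² − h²) = 18.411588 + √(22201.0 − 1425.0134) = 18.411588 + 144.138775 = 162.550364

162.5504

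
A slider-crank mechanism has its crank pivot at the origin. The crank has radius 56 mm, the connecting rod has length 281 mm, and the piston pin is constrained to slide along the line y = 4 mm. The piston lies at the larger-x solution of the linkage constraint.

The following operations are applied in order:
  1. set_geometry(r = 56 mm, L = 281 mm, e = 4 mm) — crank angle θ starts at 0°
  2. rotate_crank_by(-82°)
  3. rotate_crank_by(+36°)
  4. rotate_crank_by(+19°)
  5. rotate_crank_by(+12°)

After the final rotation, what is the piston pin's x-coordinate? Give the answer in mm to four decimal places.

set_geometry: r = 56 mm, L = 281 mm, e = 4 mm; θ ← 0°
rotate_crank_by(-82°): θ ← 0° -82° = -82°
rotate_crank_by(+36°): θ ← -82° +36° = -46°
rotate_crank_by(+19°): θ ← -46° +19° = -27°
rotate_crank_by(+12°): θ ← -27° +12° = -15°
crank pin P = (r cos θ, r sin θ) = (54.091846, -14.493867)
h = r sin θ − e = -14.493867 − 4 = -18.493867
x = r cos θ + √(L² − h²) = 54.091846 + √(78961.0 − 342.0231) = 54.091846 + 280.390758 = 334.482604

334.4826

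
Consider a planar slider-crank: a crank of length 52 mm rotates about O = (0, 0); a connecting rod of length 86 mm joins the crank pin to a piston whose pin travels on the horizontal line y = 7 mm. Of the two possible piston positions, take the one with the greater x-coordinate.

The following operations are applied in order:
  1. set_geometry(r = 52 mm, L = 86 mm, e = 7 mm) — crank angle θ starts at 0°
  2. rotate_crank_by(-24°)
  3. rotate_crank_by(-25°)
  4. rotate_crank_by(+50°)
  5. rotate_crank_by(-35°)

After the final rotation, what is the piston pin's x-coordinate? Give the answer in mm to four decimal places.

121.1764

set_geometry: r = 52 mm, L = 86 mm, e = 7 mm; θ ← 0°
rotate_crank_by(-24°): θ ← 0° -24° = -24°
rotate_crank_by(-25°): θ ← -24° -25° = -49°
rotate_crank_by(+50°): θ ← -49° +50° = 1°
rotate_crank_by(-35°): θ ← 1° -35° = -34°
crank pin P = (r cos θ, r sin θ) = (43.109954, -29.078031)
h = r sin θ − e = -29.078031 − 7 = -36.078031
x = r cos θ + √(L² − h²) = 43.109954 + √(7396.0 − 1301.6243) = 43.109954 + 78.066482 = 121.176436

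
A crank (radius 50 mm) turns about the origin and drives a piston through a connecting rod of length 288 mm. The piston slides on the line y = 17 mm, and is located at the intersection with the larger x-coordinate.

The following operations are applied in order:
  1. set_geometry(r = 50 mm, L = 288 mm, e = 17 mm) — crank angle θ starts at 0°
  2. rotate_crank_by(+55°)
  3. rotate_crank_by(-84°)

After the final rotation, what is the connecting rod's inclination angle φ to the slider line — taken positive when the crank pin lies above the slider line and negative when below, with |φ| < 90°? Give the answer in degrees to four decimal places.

set_geometry: r = 50 mm, L = 288 mm, e = 17 mm; θ ← 0°
rotate_crank_by(+55°): θ ← 0° +55° = 55°
rotate_crank_by(-84°): θ ← 55° -84° = -29°
crank pin P = (r cos θ, r sin θ) = (43.730985, -24.240481)
h = r sin θ − e = -24.240481 − 17 = -41.240481
sin φ = h / L = -41.240481 / 288 = -0.14319611
φ = arcsin(-0.14319611) = -8.232834°

-8.2328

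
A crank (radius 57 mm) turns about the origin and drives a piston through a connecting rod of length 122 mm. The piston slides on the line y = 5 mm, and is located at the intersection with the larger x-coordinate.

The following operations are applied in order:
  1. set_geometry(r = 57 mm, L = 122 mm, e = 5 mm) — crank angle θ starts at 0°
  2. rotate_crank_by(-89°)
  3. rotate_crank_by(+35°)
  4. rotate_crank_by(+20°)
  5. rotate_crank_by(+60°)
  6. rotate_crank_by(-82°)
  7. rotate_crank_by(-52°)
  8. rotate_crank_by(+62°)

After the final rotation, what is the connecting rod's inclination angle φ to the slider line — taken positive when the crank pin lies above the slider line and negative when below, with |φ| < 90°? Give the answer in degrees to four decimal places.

set_geometry: r = 57 mm, L = 122 mm, e = 5 mm; θ ← 0°
rotate_crank_by(-89°): θ ← 0° -89° = -89°
rotate_crank_by(+35°): θ ← -89° +35° = -54°
rotate_crank_by(+20°): θ ← -54° +20° = -34°
rotate_crank_by(+60°): θ ← -34° +60° = 26°
rotate_crank_by(-82°): θ ← 26° -82° = -56°
rotate_crank_by(-52°): θ ← -56° -52° = -108°
rotate_crank_by(+62°): θ ← -108° +62° = -46°
crank pin P = (r cos θ, r sin θ) = (39.595527, -41.002369)
h = r sin θ − e = -41.002369 − 5 = -46.002369
sin φ = h / L = -46.002369 / 122 = -0.37706860
φ = arcsin(-0.37706860) = -22.152222°

-22.1522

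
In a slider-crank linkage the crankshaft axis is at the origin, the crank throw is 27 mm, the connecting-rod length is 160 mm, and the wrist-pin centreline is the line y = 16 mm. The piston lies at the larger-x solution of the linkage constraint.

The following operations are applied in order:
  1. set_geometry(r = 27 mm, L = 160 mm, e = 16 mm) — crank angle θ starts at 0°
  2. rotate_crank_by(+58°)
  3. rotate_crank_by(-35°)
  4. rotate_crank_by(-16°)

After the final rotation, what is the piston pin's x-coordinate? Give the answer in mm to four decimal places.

set_geometry: r = 27 mm, L = 160 mm, e = 16 mm; θ ← 0°
rotate_crank_by(+58°): θ ← 0° +58° = 58°
rotate_crank_by(-35°): θ ← 58° -35° = 23°
rotate_crank_by(-16°): θ ← 23° -16° = 7°
crank pin P = (r cos θ, r sin θ) = (26.798746, 3.290472)
h = r sin θ − e = 3.290472 − 16 = -12.709528
x = r cos θ + √(L² − h²) = 26.798746 + √(25600.0 − 161.5321) = 26.798746 + 159.494413 = 186.293159

186.2932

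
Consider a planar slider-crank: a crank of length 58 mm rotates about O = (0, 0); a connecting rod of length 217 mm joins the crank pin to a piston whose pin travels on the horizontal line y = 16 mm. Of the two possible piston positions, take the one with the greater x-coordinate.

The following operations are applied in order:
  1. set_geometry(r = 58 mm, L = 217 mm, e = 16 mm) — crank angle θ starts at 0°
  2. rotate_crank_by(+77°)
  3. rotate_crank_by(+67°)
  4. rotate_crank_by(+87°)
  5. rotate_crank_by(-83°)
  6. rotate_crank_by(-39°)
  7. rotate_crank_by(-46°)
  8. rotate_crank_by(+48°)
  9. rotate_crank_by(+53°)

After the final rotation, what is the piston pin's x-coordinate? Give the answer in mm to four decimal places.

set_geometry: r = 58 mm, L = 217 mm, e = 16 mm; θ ← 0°
rotate_crank_by(+77°): θ ← 0° +77° = 77°
rotate_crank_by(+67°): θ ← 77° +67° = 144°
rotate_crank_by(+87°): θ ← 144° +87° = 231°
rotate_crank_by(-83°): θ ← 231° -83° = 148°
rotate_crank_by(-39°): θ ← 148° -39° = 109°
rotate_crank_by(-46°): θ ← 109° -46° = 63°
rotate_crank_by(+48°): θ ← 63° +48° = 111°
rotate_crank_by(+53°): θ ← 111° +53° = 164°
crank pin P = (r cos θ, r sin θ) = (-55.753178, 15.986967)
h = r sin θ − e = 15.986967 − 16 = -0.013033
x = r cos θ + √(L² − h²) = -55.753178 + √(47089.0 − 0.0002) = -55.753178 + 217.000000 = 161.246821

161.2468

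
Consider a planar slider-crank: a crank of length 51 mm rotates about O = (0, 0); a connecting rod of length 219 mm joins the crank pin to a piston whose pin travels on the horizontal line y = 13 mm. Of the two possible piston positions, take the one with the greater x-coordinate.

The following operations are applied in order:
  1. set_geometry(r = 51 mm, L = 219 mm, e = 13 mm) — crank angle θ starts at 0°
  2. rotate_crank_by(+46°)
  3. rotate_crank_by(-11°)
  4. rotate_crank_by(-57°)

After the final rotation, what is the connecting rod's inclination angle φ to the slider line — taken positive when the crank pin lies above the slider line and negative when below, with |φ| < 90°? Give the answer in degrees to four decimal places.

set_geometry: r = 51 mm, L = 219 mm, e = 13 mm; θ ← 0°
rotate_crank_by(+46°): θ ← 0° +46° = 46°
rotate_crank_by(-11°): θ ← 46° -11° = 35°
rotate_crank_by(-57°): θ ← 35° -57° = -22°
crank pin P = (r cos θ, r sin θ) = (47.286377, -19.104936)
h = r sin θ − e = -19.104936 − 13 = -32.104936
sin φ = h / L = -32.104936 / 219 = -0.14659788
φ = arcsin(-0.14659788) = -8.429820°

-8.4298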